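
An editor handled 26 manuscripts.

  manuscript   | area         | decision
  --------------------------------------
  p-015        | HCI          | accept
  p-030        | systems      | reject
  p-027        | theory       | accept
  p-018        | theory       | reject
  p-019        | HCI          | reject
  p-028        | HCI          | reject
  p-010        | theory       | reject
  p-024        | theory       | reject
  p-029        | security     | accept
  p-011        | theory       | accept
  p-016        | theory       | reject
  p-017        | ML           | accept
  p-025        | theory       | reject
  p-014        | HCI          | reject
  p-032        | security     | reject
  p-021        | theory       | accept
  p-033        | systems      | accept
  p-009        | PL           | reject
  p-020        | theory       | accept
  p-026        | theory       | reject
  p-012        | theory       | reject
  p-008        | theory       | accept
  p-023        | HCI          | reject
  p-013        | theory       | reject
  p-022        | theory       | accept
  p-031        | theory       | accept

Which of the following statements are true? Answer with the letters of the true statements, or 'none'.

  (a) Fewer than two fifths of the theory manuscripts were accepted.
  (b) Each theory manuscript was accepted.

none

|A| = 15, |A ∩ B| = 7, |A ∖ B| = 8.
(a) |A ∩ B| / |A| < 2/5: fails.
(b) A ⊆ B, i.e. every element of A is in B (|A ∖ B| = 0): fails.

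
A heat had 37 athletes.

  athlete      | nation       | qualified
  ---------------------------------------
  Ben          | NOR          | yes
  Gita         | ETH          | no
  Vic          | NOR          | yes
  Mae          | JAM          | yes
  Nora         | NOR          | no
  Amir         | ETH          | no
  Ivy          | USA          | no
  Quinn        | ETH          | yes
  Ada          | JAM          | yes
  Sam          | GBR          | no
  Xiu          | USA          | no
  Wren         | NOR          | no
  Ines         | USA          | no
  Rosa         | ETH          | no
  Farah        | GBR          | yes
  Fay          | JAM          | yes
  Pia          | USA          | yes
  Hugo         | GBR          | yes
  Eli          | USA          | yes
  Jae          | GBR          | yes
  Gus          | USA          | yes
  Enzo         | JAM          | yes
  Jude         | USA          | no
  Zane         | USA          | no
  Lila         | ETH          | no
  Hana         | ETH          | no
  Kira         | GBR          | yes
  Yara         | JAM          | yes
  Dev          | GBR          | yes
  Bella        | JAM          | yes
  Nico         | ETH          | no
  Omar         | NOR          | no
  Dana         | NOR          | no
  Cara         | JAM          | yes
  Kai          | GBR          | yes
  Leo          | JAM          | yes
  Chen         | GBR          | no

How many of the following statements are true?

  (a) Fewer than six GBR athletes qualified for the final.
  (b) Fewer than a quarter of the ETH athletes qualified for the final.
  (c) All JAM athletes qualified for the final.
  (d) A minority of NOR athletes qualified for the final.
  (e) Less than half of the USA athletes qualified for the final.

(a) GBR: |A| = 8, |A ∩ B| = 6; needs |A ∩ B| < 6 — false.
(b) ETH: |A| = 7, |A ∩ B| = 1; needs |A ∩ B| / |A| < 1/4 — true.
(c) JAM: |A| = 8, |A ∩ B| = 8; needs A ⊆ B, i.e. every element of A is in B (|A ∖ B| = 0) — true.
(d) NOR: |A| = 6, |A ∩ B| = 2; needs |A ∩ B| < |A ∖ B| — true.
(e) USA: |A| = 8, |A ∩ B| = 3; needs |A ∩ B| < |A ∖ B| — true.

4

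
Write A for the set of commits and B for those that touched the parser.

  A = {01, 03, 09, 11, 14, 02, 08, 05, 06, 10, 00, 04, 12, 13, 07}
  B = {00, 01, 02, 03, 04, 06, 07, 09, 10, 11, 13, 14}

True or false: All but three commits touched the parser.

Truth condition: |A ∖ B| = 3.
|A| = 15, |A ∩ B| = 12, |A ∖ B| = 3.
|A ∖ B| = 3, so the statement is true.

True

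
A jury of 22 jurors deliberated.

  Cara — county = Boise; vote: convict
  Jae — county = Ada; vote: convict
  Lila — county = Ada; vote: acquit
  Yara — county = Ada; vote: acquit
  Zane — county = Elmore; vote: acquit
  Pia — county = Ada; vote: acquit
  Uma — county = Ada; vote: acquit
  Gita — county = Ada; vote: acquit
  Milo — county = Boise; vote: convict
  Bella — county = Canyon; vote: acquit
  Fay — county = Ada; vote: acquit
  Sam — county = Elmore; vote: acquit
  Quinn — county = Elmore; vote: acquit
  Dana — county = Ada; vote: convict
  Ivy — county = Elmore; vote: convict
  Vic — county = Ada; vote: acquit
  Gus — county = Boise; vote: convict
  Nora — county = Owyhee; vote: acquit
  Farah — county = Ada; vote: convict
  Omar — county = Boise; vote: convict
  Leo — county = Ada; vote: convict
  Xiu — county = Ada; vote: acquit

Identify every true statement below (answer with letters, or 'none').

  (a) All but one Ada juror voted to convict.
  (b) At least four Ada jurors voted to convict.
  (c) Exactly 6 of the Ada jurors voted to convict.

|A| = 12, |A ∩ B| = 4, |A ∖ B| = 8.
(a) |A ∖ B| = 1: fails.
(b) |A ∩ B| ≥ 4: holds.
(c) |A ∩ B| = 6: fails.

(b)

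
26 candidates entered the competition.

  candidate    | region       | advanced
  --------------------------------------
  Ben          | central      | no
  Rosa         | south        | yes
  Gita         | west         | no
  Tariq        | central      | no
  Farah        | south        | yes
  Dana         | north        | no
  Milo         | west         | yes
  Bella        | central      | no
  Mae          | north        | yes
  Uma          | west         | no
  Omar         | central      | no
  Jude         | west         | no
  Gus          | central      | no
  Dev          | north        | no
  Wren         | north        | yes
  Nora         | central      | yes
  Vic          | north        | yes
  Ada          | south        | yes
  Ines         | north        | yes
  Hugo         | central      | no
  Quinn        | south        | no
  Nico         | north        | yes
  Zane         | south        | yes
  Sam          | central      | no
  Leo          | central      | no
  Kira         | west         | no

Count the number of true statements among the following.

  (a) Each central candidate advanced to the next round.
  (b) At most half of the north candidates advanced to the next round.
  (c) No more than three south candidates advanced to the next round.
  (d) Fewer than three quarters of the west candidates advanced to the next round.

(a) central: |A| = 9, |A ∩ B| = 1; needs A ⊆ B, i.e. every element of A is in B (|A ∖ B| = 0) — false.
(b) north: |A| = 7, |A ∩ B| = 5; needs |A ∩ B| ≤ |A ∖ B| — false.
(c) south: |A| = 5, |A ∩ B| = 4; needs |A ∩ B| ≤ 3 — false.
(d) west: |A| = 5, |A ∩ B| = 1; needs |A ∩ B| / |A| < 3/4 — true.

1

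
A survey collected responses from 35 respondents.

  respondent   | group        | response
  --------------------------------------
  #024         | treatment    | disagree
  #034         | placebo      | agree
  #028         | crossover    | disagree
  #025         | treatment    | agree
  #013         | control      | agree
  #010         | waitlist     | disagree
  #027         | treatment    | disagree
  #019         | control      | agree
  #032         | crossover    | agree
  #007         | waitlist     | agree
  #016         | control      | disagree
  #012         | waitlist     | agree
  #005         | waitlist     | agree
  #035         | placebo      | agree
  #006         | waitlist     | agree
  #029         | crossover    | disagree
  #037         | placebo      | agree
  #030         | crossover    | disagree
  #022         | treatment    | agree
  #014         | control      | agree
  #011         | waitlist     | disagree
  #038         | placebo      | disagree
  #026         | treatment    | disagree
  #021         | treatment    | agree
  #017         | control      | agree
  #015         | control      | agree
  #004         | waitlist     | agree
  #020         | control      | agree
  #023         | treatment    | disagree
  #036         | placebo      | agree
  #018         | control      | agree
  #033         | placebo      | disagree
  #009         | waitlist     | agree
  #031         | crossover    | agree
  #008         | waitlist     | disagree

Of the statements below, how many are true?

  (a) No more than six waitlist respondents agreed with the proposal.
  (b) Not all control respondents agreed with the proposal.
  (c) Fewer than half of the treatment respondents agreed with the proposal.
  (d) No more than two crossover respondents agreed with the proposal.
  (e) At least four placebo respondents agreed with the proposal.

5

(a) waitlist: |A| = 9, |A ∩ B| = 6; needs |A ∩ B| ≤ 6 — true.
(b) control: |A| = 8, |A ∩ B| = 7; needs A ⊄ B (|A ∖ B| ≥ 1) — true.
(c) treatment: |A| = 7, |A ∩ B| = 3; needs |A ∩ B| < |A ∖ B| — true.
(d) crossover: |A| = 5, |A ∩ B| = 2; needs |A ∩ B| ≤ 2 — true.
(e) placebo: |A| = 6, |A ∩ B| = 4; needs |A ∩ B| ≥ 4 — true.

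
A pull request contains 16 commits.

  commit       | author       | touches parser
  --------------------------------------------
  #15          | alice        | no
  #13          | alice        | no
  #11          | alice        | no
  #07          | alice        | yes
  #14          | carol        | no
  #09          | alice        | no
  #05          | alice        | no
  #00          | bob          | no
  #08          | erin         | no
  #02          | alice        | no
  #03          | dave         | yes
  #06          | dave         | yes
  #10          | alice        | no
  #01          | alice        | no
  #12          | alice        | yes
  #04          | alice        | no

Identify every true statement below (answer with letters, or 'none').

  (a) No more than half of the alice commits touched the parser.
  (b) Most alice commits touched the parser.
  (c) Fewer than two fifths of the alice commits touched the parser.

|A| = 11, |A ∩ B| = 2, |A ∖ B| = 9.
(a) |A ∩ B| ≤ |A ∖ B|: holds.
(b) |A ∩ B| > |A ∖ B|: fails.
(c) |A ∩ B| / |A| < 2/5: holds.

(a), (c)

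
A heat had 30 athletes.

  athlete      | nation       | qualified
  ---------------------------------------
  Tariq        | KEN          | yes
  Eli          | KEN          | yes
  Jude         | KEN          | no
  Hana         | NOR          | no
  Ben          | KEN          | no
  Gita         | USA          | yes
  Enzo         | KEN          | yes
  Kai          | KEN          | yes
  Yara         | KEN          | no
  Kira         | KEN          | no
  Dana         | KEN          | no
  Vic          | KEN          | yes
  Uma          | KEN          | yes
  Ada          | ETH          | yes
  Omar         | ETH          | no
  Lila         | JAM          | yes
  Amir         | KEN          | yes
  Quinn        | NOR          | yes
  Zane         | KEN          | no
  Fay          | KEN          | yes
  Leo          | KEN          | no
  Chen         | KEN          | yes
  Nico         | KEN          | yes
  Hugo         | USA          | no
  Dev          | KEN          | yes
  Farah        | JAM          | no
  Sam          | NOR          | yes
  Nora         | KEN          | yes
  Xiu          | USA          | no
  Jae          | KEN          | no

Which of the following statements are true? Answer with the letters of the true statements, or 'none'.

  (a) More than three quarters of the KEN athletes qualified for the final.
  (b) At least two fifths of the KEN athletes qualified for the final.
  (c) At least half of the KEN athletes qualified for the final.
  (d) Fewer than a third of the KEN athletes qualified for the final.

|A| = 20, |A ∩ B| = 12, |A ∖ B| = 8.
(a) |A ∩ B| / |A| > 3/4: fails.
(b) |A ∩ B| / |A| ≥ 2/5: holds.
(c) |A ∩ B| ≥ |A ∖ B|: holds.
(d) |A ∩ B| / |A| < 1/3: fails.

(b), (c)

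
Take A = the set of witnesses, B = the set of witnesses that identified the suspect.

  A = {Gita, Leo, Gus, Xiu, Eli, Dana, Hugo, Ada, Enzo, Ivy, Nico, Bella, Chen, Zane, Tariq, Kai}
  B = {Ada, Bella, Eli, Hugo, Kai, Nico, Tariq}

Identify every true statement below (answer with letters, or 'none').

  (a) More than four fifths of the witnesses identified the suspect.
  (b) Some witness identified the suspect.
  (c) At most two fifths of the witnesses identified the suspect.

(b)

|A| = 16, |A ∩ B| = 7, |A ∖ B| = 9.
(a) |A ∩ B| / |A| > 4/5: fails.
(b) A ∩ B ≠ ∅ (|A ∩ B| ≥ 1): holds.
(c) |A ∩ B| / |A| ≤ 2/5: fails.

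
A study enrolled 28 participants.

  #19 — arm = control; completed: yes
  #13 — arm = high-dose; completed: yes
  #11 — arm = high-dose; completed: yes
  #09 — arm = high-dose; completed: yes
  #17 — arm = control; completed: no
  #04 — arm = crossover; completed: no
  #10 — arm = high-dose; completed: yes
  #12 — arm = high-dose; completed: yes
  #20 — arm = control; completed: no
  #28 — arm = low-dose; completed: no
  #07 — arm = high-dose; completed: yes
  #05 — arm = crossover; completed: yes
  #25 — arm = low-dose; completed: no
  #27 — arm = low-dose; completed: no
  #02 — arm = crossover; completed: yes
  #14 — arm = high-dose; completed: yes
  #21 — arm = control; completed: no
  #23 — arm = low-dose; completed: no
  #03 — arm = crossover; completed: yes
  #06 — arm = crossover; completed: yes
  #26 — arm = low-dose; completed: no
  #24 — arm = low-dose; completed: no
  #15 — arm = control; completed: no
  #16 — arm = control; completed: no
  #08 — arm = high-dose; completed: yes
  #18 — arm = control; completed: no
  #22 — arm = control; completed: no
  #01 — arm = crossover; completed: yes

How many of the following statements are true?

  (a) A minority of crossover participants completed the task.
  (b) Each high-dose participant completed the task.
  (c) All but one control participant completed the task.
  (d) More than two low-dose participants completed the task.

1

(a) crossover: |A| = 6, |A ∩ B| = 5; needs |A ∩ B| < |A ∖ B| — false.
(b) high-dose: |A| = 8, |A ∩ B| = 8; needs A ⊆ B, i.e. every element of A is in B (|A ∖ B| = 0) — true.
(c) control: |A| = 8, |A ∩ B| = 1; needs |A ∖ B| = 1 — false.
(d) low-dose: |A| = 6, |A ∩ B| = 0; needs |A ∩ B| > 2 — false.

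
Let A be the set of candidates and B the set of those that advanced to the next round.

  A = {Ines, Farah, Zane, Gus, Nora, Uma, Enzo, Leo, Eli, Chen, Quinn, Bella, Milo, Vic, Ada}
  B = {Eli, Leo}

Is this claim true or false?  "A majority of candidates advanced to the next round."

False

Truth condition: |A ∩ B| > |A ∖ B|.
|A| = 15, |A ∩ B| = 2, |A ∖ B| = 13.
2 < 13, so the statement is false.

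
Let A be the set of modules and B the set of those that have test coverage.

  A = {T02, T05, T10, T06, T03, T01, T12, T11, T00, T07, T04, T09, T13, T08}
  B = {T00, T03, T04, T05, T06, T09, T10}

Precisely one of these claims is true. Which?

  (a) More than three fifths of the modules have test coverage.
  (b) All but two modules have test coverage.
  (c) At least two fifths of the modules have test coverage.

|A| = 14, |A ∩ B| = 7, |A ∖ B| = 7.
(a) requires |A ∩ B| / |A| > 3/5: false.
(b) requires |A ∖ B| = 2: false.
(c) requires |A ∩ B| / |A| ≥ 2/5: true.

(c)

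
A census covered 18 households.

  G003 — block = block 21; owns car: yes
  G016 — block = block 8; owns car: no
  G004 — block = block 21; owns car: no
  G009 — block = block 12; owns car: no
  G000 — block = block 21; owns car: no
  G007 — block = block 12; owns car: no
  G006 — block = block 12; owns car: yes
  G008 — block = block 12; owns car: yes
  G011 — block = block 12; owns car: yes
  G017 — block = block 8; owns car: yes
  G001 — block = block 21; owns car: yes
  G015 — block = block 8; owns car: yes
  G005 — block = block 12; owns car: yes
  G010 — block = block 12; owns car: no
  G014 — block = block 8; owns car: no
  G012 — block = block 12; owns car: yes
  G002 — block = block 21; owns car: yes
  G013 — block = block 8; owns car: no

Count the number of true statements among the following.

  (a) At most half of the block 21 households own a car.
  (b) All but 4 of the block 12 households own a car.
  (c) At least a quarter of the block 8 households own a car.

1

(a) block 21: |A| = 5, |A ∩ B| = 3; needs |A ∩ B| ≤ |A ∖ B| — false.
(b) block 12: |A| = 8, |A ∩ B| = 5; needs |A ∖ B| = 4 — false.
(c) block 8: |A| = 5, |A ∩ B| = 2; needs |A ∩ B| / |A| ≥ 1/4 — true.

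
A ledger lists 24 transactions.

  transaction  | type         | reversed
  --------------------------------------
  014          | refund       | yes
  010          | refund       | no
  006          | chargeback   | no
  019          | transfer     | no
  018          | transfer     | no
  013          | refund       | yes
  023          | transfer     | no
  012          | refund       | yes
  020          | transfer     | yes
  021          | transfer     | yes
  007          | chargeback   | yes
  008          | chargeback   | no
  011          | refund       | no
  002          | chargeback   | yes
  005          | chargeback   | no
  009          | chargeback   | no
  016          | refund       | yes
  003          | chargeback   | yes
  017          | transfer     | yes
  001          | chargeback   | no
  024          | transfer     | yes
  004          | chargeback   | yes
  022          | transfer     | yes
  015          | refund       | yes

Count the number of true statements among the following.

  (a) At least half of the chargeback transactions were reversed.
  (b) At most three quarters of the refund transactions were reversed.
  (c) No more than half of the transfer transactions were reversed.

(a) chargeback: |A| = 9, |A ∩ B| = 4; needs |A ∩ B| ≥ |A ∖ B| — false.
(b) refund: |A| = 7, |A ∩ B| = 5; needs |A ∩ B| / |A| ≤ 3/4 — true.
(c) transfer: |A| = 8, |A ∩ B| = 5; needs |A ∩ B| ≤ |A ∖ B| — false.

1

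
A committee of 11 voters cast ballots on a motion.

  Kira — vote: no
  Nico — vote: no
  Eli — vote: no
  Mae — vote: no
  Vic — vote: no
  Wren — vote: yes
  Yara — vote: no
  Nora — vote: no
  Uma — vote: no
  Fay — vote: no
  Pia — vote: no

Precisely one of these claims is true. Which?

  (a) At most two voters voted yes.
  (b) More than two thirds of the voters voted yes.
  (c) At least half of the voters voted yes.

(a)

|A| = 11, |A ∩ B| = 1, |A ∖ B| = 10.
(a) requires |A ∩ B| ≤ 2: true.
(b) requires |A ∩ B| / |A| > 2/3: false.
(c) requires |A ∩ B| ≥ |A ∖ B|: false.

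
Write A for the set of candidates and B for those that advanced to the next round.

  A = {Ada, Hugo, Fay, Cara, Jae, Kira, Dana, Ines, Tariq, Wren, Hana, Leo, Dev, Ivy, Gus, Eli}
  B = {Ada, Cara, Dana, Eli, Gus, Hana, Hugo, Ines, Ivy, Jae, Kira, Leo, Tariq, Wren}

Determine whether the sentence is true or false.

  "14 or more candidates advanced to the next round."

True

Truth condition: |A ∩ B| ≥ 14.
|A| = 16, |A ∩ B| = 14, |A ∖ B| = 2.
|A ∩ B| = 14, so the statement is true.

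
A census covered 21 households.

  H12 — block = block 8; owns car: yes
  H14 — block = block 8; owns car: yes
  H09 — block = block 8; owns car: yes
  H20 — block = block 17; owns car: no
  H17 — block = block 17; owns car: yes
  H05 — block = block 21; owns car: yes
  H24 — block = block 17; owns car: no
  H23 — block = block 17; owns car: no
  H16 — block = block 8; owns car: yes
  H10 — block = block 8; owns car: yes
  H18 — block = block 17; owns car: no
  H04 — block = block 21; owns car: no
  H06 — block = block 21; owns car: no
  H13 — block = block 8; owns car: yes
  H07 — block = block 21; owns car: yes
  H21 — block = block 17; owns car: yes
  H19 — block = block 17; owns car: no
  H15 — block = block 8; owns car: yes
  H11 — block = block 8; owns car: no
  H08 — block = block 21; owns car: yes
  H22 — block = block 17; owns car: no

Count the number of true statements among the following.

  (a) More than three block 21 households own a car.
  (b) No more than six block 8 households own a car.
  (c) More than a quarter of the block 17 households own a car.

0

(a) block 21: |A| = 5, |A ∩ B| = 3; needs |A ∩ B| > 3 — false.
(b) block 8: |A| = 8, |A ∩ B| = 7; needs |A ∩ B| ≤ 6 — false.
(c) block 17: |A| = 8, |A ∩ B| = 2; needs |A ∩ B| / |A| > 1/4 — false.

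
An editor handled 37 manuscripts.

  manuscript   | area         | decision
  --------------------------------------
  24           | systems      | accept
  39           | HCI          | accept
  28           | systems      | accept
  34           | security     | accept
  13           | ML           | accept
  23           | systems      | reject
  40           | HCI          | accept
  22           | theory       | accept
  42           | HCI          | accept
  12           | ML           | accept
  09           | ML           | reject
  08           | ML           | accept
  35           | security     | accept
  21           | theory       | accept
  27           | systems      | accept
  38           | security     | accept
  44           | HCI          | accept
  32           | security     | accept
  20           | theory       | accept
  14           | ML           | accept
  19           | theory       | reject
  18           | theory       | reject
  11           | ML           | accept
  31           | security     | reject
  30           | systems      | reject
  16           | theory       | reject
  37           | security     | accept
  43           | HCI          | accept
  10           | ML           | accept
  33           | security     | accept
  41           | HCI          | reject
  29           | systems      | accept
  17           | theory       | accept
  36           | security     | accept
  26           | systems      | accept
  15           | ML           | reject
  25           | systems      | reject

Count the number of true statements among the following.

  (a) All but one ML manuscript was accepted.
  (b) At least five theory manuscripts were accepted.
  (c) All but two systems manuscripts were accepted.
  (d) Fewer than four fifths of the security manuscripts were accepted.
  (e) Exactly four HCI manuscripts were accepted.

(a) ML: |A| = 8, |A ∩ B| = 6; needs |A ∖ B| = 1 — false.
(b) theory: |A| = 7, |A ∩ B| = 4; needs |A ∩ B| ≥ 5 — false.
(c) systems: |A| = 8, |A ∩ B| = 5; needs |A ∖ B| = 2 — false.
(d) security: |A| = 8, |A ∩ B| = 7; needs |A ∩ B| / |A| < 4/5 — false.
(e) HCI: |A| = 6, |A ∩ B| = 5; needs |A ∩ B| = 4 — false.

0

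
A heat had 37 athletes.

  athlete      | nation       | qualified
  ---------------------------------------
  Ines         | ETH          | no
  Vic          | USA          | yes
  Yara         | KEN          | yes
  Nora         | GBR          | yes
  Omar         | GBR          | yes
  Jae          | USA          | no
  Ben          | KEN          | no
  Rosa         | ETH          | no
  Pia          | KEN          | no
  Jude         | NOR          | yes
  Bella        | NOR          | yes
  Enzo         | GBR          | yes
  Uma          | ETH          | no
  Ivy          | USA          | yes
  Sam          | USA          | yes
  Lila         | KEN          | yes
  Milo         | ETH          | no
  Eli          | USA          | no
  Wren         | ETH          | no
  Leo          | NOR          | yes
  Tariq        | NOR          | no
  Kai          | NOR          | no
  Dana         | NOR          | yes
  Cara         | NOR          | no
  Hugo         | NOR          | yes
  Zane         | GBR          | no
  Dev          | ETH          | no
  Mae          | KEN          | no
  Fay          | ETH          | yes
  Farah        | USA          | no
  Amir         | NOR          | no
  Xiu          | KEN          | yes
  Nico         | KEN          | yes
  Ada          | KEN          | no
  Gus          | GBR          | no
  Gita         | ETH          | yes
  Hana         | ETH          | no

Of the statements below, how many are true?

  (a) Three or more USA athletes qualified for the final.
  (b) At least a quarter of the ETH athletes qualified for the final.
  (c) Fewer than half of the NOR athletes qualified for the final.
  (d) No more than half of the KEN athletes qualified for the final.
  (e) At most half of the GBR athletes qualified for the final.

(a) USA: |A| = 6, |A ∩ B| = 3; needs |A ∩ B| ≥ 3 — true.
(b) ETH: |A| = 9, |A ∩ B| = 2; needs |A ∩ B| / |A| ≥ 1/4 — false.
(c) NOR: |A| = 9, |A ∩ B| = 5; needs |A ∩ B| < |A ∖ B| — false.
(d) KEN: |A| = 8, |A ∩ B| = 4; needs |A ∩ B| ≤ |A ∖ B| — true.
(e) GBR: |A| = 5, |A ∩ B| = 3; needs |A ∩ B| ≤ |A ∖ B| — false.

2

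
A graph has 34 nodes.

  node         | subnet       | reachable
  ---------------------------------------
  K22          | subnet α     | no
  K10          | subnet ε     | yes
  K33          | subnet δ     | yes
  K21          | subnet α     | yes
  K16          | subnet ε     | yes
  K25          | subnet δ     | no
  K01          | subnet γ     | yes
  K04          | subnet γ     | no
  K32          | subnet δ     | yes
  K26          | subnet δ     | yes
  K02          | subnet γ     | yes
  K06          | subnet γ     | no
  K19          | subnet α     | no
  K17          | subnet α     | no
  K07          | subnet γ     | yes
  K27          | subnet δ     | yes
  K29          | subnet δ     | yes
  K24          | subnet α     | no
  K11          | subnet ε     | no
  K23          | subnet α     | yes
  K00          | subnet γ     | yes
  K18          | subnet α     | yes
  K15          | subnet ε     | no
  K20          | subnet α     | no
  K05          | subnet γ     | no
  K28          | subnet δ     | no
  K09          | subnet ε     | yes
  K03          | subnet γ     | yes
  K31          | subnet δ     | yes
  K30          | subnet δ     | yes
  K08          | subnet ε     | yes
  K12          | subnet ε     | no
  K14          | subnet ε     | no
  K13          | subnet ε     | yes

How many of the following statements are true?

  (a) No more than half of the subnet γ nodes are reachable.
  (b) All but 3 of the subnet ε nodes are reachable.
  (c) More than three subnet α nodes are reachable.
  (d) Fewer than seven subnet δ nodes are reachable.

(a) subnet γ: |A| = 8, |A ∩ B| = 5; needs |A ∩ B| ≤ |A ∖ B| — false.
(b) subnet ε: |A| = 9, |A ∩ B| = 5; needs |A ∖ B| = 3 — false.
(c) subnet α: |A| = 8, |A ∩ B| = 3; needs |A ∩ B| > 3 — false.
(d) subnet δ: |A| = 9, |A ∩ B| = 7; needs |A ∩ B| < 7 — false.

0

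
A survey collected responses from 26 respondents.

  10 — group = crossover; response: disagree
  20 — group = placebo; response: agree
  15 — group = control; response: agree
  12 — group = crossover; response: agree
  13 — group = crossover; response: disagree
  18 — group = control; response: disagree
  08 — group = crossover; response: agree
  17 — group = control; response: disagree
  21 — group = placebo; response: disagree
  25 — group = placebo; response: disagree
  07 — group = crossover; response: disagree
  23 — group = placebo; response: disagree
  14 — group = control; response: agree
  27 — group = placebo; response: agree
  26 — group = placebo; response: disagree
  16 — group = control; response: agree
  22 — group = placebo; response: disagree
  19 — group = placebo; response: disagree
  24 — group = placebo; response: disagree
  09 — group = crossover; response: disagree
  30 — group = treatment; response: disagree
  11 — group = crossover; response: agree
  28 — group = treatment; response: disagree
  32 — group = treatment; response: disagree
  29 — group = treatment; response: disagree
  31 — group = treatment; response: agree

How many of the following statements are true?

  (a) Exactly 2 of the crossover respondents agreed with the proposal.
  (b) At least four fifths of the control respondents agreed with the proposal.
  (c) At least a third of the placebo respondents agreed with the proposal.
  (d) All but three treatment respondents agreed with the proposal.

0

(a) crossover: |A| = 7, |A ∩ B| = 3; needs |A ∩ B| = 2 — false.
(b) control: |A| = 5, |A ∩ B| = 3; needs |A ∩ B| / |A| ≥ 4/5 — false.
(c) placebo: |A| = 9, |A ∩ B| = 2; needs |A ∩ B| / |A| ≥ 1/3 — false.
(d) treatment: |A| = 5, |A ∩ B| = 1; needs |A ∖ B| = 3 — false.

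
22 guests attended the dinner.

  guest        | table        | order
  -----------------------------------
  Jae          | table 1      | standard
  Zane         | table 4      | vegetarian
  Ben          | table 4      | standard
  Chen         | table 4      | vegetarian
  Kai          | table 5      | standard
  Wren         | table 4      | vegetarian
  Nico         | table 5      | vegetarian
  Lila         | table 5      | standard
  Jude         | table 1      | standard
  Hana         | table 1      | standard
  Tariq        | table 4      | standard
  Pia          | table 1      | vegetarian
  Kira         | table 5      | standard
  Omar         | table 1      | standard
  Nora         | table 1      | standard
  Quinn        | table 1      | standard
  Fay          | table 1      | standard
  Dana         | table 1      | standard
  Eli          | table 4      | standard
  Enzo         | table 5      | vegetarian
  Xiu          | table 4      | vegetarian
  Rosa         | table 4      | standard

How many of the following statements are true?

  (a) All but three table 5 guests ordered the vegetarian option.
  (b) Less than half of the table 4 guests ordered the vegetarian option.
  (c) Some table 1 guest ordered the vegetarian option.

(a) table 5: |A| = 5, |A ∩ B| = 2; needs |A ∖ B| = 3 — true.
(b) table 4: |A| = 8, |A ∩ B| = 4; needs |A ∩ B| < |A ∖ B| — false.
(c) table 1: |A| = 9, |A ∩ B| = 1; needs A ∩ B ≠ ∅ (|A ∩ B| ≥ 1) — true.

2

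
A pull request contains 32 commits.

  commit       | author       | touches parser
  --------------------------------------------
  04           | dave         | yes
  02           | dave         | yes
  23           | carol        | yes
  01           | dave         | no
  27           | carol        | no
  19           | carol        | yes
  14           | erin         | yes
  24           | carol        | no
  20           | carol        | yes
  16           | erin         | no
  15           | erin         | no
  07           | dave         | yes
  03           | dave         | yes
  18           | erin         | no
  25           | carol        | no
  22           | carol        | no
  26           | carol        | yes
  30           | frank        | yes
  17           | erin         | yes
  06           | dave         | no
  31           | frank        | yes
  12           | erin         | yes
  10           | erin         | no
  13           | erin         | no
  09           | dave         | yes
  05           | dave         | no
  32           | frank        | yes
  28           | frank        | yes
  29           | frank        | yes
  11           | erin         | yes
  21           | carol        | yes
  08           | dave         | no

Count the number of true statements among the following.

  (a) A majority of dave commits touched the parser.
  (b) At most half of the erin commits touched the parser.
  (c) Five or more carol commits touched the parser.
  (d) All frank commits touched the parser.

(a) dave: |A| = 9, |A ∩ B| = 5; needs |A ∩ B| > |A ∖ B| — true.
(b) erin: |A| = 9, |A ∩ B| = 4; needs |A ∩ B| ≤ |A ∖ B| — true.
(c) carol: |A| = 9, |A ∩ B| = 5; needs |A ∩ B| ≥ 5 — true.
(d) frank: |A| = 5, |A ∩ B| = 5; needs A ⊆ B, i.e. every element of A is in B (|A ∖ B| = 0) — true.

4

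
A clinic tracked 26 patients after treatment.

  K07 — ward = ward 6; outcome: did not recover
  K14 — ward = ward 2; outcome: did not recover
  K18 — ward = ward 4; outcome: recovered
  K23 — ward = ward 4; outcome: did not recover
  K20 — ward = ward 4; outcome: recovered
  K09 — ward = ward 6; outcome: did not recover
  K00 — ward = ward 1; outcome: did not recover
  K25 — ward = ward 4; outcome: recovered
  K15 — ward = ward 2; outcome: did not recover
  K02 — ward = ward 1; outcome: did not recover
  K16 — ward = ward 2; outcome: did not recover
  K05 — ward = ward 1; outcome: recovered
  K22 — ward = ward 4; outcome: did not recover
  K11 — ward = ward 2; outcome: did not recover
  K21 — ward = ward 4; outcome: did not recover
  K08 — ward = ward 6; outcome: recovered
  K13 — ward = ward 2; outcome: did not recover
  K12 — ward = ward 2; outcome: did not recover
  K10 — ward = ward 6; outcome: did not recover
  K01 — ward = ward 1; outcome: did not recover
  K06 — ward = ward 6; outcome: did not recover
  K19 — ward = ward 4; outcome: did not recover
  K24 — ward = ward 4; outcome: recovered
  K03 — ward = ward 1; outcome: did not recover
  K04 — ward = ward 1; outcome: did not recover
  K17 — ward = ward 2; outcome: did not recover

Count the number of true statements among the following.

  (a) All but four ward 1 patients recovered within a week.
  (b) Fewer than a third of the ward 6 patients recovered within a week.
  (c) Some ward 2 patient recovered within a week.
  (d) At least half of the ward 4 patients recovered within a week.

(a) ward 1: |A| = 6, |A ∩ B| = 1; needs |A ∖ B| = 4 — false.
(b) ward 6: |A| = 5, |A ∩ B| = 1; needs |A ∩ B| / |A| < 1/3 — true.
(c) ward 2: |A| = 7, |A ∩ B| = 0; needs A ∩ B ≠ ∅ (|A ∩ B| ≥ 1) — false.
(d) ward 4: |A| = 8, |A ∩ B| = 4; needs |A ∩ B| ≥ |A ∖ B| — true.

2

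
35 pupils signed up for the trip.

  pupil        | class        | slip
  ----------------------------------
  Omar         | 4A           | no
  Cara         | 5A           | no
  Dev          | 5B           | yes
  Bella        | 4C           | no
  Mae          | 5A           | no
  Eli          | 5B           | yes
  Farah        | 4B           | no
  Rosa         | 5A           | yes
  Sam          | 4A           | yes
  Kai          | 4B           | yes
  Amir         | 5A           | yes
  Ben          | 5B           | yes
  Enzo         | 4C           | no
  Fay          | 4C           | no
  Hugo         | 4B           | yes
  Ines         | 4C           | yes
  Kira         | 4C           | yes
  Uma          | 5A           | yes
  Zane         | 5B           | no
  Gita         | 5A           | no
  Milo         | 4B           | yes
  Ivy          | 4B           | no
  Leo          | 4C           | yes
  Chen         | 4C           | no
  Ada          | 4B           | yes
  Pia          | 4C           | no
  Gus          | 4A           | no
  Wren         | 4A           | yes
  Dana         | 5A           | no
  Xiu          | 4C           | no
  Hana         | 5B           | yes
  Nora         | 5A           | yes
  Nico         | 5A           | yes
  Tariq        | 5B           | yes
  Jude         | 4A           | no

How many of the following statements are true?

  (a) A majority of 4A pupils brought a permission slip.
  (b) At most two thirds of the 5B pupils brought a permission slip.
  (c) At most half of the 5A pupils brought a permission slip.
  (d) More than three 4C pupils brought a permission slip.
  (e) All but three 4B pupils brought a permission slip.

(a) 4A: |A| = 5, |A ∩ B| = 2; needs |A ∩ B| > |A ∖ B| — false.
(b) 5B: |A| = 6, |A ∩ B| = 5; needs |A ∩ B| / |A| ≤ 2/3 — false.
(c) 5A: |A| = 9, |A ∩ B| = 5; needs |A ∩ B| ≤ |A ∖ B| — false.
(d) 4C: |A| = 9, |A ∩ B| = 3; needs |A ∩ B| > 3 — false.
(e) 4B: |A| = 6, |A ∩ B| = 4; needs |A ∖ B| = 3 — false.

0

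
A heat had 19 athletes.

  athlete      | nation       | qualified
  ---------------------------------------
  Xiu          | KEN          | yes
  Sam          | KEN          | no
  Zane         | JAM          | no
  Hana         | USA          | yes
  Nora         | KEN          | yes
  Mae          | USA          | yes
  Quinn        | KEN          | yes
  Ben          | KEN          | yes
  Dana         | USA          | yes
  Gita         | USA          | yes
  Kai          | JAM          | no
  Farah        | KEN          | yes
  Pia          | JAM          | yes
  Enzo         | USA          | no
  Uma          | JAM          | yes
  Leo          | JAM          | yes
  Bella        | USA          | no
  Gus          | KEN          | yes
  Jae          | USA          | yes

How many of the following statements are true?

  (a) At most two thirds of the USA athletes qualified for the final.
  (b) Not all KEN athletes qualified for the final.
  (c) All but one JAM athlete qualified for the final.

(a) USA: |A| = 7, |A ∩ B| = 5; needs |A ∩ B| / |A| ≤ 2/3 — false.
(b) KEN: |A| = 7, |A ∩ B| = 6; needs A ⊄ B (|A ∖ B| ≥ 1) — true.
(c) JAM: |A| = 5, |A ∩ B| = 3; needs |A ∖ B| = 1 — false.

1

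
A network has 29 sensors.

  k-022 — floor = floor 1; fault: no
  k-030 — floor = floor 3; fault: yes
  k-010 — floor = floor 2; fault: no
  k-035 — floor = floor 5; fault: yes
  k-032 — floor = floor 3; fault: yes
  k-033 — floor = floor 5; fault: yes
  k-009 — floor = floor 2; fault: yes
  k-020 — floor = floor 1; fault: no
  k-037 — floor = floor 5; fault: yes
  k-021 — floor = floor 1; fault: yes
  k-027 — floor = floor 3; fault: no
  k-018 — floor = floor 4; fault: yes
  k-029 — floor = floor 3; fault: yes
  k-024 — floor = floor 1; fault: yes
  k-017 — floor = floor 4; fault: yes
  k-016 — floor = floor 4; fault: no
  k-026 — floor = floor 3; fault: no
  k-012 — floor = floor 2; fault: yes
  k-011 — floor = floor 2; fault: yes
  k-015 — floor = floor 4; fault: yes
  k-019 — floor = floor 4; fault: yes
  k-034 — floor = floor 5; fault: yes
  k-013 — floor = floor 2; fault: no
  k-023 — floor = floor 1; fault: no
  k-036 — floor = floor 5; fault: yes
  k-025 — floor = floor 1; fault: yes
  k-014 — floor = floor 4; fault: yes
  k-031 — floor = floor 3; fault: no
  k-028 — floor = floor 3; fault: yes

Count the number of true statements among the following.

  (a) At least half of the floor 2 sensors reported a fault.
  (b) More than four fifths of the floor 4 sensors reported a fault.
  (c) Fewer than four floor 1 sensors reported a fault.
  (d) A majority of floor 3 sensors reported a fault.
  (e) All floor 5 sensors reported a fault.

5

(a) floor 2: |A| = 5, |A ∩ B| = 3; needs |A ∩ B| ≥ |A ∖ B| — true.
(b) floor 4: |A| = 6, |A ∩ B| = 5; needs |A ∩ B| / |A| > 4/5 — true.
(c) floor 1: |A| = 6, |A ∩ B| = 3; needs |A ∩ B| < 4 — true.
(d) floor 3: |A| = 7, |A ∩ B| = 4; needs |A ∩ B| > |A ∖ B| — true.
(e) floor 5: |A| = 5, |A ∩ B| = 5; needs A ⊆ B, i.e. every element of A is in B (|A ∖ B| = 0) — true.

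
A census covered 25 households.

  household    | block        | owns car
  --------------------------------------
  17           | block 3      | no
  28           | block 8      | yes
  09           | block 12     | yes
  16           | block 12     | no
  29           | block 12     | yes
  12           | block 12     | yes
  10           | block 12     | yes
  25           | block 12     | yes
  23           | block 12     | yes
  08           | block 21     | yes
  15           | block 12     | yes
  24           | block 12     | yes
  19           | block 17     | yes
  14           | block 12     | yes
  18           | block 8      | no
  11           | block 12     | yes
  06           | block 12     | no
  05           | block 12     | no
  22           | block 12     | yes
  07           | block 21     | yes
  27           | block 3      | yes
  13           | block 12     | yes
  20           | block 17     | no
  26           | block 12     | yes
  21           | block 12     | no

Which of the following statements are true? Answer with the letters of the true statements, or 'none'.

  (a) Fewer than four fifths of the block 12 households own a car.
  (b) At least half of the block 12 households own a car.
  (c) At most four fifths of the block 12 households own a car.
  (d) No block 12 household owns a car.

(a), (b), (c)

|A| = 17, |A ∩ B| = 13, |A ∖ B| = 4.
(a) |A ∩ B| / |A| < 4/5: holds.
(b) |A ∩ B| ≥ |A ∖ B|: holds.
(c) |A ∩ B| / |A| ≤ 4/5: holds.
(d) A ∩ B = ∅ (|A ∩ B| = 0): fails.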